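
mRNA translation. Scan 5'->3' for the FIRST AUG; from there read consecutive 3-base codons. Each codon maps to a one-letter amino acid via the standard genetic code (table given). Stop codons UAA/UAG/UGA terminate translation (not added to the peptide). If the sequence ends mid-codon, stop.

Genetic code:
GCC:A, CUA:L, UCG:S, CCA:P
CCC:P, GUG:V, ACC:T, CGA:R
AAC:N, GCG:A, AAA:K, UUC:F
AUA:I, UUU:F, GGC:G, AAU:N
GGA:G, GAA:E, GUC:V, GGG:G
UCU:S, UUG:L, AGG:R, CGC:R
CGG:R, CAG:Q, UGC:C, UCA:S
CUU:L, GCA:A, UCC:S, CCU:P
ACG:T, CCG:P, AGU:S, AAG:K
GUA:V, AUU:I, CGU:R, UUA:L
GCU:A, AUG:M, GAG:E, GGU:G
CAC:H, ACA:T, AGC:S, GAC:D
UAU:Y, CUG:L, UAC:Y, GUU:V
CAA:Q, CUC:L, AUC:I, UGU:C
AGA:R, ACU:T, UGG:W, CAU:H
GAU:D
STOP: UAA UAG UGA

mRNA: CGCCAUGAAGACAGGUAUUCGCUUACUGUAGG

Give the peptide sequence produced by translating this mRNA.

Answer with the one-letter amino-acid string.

start AUG at pos 4
pos 4: AUG -> M; peptide=M
pos 7: AAG -> K; peptide=MK
pos 10: ACA -> T; peptide=MKT
pos 13: GGU -> G; peptide=MKTG
pos 16: AUU -> I; peptide=MKTGI
pos 19: CGC -> R; peptide=MKTGIR
pos 22: UUA -> L; peptide=MKTGIRL
pos 25: CUG -> L; peptide=MKTGIRLL
pos 28: UAG -> STOP

Answer: MKTGIRLL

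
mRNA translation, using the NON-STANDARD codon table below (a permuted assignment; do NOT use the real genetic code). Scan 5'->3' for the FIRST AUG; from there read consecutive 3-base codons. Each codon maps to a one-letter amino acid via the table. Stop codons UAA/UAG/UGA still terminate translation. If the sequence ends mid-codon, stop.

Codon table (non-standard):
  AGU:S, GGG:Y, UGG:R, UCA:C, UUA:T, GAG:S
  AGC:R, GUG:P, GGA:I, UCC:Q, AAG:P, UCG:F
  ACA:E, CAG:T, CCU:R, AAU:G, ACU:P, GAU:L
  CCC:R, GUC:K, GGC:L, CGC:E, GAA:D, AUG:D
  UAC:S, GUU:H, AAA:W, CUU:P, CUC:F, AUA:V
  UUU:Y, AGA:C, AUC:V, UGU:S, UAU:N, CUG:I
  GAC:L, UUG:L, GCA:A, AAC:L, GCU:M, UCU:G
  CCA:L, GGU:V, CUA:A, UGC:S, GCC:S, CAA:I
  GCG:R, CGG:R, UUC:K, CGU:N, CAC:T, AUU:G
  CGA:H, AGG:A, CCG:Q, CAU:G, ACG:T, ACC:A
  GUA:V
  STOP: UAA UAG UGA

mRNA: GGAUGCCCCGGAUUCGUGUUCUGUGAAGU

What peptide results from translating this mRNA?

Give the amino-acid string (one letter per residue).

Answer: DRRGNHI

Derivation:
start AUG at pos 2
pos 2: AUG -> D; peptide=D
pos 5: CCC -> R; peptide=DR
pos 8: CGG -> R; peptide=DRR
pos 11: AUU -> G; peptide=DRRG
pos 14: CGU -> N; peptide=DRRGN
pos 17: GUU -> H; peptide=DRRGNH
pos 20: CUG -> I; peptide=DRRGNHI
pos 23: UGA -> STOP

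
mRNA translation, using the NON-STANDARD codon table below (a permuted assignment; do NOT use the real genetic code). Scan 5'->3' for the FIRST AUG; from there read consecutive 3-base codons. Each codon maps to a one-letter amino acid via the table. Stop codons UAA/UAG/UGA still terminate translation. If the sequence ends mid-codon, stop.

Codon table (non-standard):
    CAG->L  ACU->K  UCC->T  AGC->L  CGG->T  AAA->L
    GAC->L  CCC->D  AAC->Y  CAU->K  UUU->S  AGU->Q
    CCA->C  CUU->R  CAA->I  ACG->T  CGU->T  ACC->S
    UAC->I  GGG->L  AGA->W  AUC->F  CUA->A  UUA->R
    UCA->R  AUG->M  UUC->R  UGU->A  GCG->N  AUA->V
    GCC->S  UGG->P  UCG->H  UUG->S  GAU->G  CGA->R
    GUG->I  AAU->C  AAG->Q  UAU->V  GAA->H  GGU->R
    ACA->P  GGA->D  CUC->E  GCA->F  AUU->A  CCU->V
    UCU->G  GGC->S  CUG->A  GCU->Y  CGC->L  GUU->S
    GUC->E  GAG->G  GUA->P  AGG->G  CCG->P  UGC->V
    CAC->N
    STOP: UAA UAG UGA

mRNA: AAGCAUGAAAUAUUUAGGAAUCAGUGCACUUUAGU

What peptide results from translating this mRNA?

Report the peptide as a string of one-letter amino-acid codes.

Answer: MLVRDFQFR

Derivation:
start AUG at pos 4
pos 4: AUG -> M; peptide=M
pos 7: AAA -> L; peptide=ML
pos 10: UAU -> V; peptide=MLV
pos 13: UUA -> R; peptide=MLVR
pos 16: GGA -> D; peptide=MLVRD
pos 19: AUC -> F; peptide=MLVRDF
pos 22: AGU -> Q; peptide=MLVRDFQ
pos 25: GCA -> F; peptide=MLVRDFQF
pos 28: CUU -> R; peptide=MLVRDFQFR
pos 31: UAG -> STOP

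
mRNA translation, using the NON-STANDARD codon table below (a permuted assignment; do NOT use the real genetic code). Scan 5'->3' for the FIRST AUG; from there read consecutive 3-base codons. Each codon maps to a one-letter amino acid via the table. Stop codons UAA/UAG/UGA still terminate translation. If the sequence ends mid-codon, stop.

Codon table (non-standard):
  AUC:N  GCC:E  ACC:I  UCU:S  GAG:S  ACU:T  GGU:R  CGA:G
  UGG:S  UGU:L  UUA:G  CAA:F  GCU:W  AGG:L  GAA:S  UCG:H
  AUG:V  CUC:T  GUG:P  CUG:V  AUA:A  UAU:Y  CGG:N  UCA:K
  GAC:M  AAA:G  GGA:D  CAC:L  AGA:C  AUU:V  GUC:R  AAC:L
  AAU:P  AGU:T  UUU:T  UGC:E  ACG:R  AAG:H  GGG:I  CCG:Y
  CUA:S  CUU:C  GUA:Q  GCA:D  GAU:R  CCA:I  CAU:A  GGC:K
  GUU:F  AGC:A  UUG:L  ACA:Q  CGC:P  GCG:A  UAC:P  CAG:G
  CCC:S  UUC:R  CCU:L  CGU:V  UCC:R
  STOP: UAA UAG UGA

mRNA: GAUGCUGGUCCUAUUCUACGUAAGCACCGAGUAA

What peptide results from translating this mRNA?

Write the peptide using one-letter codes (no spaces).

start AUG at pos 1
pos 1: AUG -> V; peptide=V
pos 4: CUG -> V; peptide=VV
pos 7: GUC -> R; peptide=VVR
pos 10: CUA -> S; peptide=VVRS
pos 13: UUC -> R; peptide=VVRSR
pos 16: UAC -> P; peptide=VVRSRP
pos 19: GUA -> Q; peptide=VVRSRPQ
pos 22: AGC -> A; peptide=VVRSRPQA
pos 25: ACC -> I; peptide=VVRSRPQAI
pos 28: GAG -> S; peptide=VVRSRPQAIS
pos 31: UAA -> STOP

Answer: VVRSRPQAIS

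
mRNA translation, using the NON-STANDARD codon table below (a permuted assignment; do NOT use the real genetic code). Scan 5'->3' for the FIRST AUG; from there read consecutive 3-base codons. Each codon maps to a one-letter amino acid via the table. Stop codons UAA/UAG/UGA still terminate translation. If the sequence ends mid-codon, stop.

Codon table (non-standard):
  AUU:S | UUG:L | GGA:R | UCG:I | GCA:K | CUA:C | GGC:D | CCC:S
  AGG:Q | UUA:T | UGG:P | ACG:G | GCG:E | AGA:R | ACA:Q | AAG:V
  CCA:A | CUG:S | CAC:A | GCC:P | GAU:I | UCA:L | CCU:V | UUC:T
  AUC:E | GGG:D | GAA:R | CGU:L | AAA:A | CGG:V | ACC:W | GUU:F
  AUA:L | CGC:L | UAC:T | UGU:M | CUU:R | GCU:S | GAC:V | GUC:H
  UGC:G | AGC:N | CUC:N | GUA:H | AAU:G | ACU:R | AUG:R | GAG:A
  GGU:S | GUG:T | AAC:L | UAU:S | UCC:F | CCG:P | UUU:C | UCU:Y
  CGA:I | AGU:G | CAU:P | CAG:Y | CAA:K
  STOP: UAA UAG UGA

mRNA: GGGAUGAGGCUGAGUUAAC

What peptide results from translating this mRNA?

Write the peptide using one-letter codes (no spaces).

start AUG at pos 3
pos 3: AUG -> R; peptide=R
pos 6: AGG -> Q; peptide=RQ
pos 9: CUG -> S; peptide=RQS
pos 12: AGU -> G; peptide=RQSG
pos 15: UAA -> STOP

Answer: RQSG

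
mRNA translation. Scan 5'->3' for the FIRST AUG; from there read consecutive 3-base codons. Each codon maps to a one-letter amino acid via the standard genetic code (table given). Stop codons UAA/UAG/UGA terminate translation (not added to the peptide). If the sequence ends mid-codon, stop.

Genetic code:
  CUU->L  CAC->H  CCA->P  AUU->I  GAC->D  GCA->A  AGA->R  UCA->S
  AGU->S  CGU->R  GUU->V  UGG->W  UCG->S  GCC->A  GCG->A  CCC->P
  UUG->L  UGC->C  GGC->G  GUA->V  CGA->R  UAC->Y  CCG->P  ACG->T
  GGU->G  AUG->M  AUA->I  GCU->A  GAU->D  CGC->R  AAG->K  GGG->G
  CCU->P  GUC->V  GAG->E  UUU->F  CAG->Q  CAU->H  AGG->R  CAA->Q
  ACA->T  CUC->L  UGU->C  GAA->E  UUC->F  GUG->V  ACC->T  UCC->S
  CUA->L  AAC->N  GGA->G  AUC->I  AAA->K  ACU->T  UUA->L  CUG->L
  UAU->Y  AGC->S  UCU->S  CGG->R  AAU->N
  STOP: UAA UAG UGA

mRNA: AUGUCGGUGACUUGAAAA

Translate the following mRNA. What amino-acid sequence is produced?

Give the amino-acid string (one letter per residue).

start AUG at pos 0
pos 0: AUG -> M; peptide=M
pos 3: UCG -> S; peptide=MS
pos 6: GUG -> V; peptide=MSV
pos 9: ACU -> T; peptide=MSVT
pos 12: UGA -> STOP

Answer: MSVT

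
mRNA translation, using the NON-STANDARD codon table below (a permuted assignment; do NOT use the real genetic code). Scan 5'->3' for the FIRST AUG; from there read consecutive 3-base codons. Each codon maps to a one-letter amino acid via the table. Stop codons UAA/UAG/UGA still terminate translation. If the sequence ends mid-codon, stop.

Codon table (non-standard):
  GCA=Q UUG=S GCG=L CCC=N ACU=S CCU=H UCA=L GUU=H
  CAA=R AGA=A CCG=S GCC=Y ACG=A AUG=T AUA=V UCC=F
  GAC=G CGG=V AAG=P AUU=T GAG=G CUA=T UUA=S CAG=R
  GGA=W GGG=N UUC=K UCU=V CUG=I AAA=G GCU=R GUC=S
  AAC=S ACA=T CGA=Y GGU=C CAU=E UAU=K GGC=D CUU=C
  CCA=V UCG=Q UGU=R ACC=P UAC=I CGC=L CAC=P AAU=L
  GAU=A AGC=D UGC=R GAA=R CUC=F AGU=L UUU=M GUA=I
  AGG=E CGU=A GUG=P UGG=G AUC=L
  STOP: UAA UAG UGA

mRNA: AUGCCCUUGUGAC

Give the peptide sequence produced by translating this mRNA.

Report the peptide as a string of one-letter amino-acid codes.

Answer: TNS

Derivation:
start AUG at pos 0
pos 0: AUG -> T; peptide=T
pos 3: CCC -> N; peptide=TN
pos 6: UUG -> S; peptide=TNS
pos 9: UGA -> STOP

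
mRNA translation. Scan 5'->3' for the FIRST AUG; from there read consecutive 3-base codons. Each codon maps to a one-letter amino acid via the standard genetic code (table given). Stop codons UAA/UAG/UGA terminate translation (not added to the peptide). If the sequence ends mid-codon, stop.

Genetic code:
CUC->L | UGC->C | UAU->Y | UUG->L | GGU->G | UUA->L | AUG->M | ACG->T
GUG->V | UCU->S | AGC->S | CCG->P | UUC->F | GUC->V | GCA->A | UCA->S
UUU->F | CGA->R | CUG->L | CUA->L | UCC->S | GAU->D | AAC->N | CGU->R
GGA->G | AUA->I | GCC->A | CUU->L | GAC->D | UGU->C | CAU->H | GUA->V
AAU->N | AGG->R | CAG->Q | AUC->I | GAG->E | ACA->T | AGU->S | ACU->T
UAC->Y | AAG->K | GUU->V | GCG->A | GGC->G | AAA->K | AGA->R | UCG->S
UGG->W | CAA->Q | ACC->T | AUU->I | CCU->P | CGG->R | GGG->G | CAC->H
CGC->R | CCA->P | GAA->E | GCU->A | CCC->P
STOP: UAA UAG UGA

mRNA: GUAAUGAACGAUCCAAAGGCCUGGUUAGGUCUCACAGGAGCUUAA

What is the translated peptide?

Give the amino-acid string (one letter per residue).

Answer: MNDPKAWLGLTGA

Derivation:
start AUG at pos 3
pos 3: AUG -> M; peptide=M
pos 6: AAC -> N; peptide=MN
pos 9: GAU -> D; peptide=MND
pos 12: CCA -> P; peptide=MNDP
pos 15: AAG -> K; peptide=MNDPK
pos 18: GCC -> A; peptide=MNDPKA
pos 21: UGG -> W; peptide=MNDPKAW
pos 24: UUA -> L; peptide=MNDPKAWL
pos 27: GGU -> G; peptide=MNDPKAWLG
pos 30: CUC -> L; peptide=MNDPKAWLGL
pos 33: ACA -> T; peptide=MNDPKAWLGLT
pos 36: GGA -> G; peptide=MNDPKAWLGLTG
pos 39: GCU -> A; peptide=MNDPKAWLGLTGA
pos 42: UAA -> STOP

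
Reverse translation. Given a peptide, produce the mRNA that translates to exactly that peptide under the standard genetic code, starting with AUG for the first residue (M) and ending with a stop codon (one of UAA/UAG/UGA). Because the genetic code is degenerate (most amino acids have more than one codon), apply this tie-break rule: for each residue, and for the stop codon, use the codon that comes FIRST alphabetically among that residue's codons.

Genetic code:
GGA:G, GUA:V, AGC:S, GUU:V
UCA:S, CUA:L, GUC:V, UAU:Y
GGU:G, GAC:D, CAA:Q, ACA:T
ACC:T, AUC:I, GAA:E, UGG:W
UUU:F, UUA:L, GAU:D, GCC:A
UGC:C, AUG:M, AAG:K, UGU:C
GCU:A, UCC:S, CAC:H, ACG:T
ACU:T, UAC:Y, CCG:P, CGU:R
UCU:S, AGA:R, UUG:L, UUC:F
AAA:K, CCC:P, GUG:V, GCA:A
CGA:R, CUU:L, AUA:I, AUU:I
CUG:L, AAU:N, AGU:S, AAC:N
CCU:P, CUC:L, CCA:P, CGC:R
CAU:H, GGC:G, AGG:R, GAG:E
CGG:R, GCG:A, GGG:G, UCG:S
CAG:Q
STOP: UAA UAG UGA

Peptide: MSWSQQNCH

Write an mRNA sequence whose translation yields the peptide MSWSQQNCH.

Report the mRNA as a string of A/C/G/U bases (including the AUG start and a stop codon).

residue 1: M -> AUG (start codon)
residue 2: S codons sorted = AGC,AGU,UCA,UCC,UCG,UCU -> pick first = AGC
residue 3: W -> UGG (only codon)
residue 4: S codons sorted = AGC,AGU,UCA,UCC,UCG,UCU -> pick first = AGC
residue 5: Q codons sorted = CAA,CAG -> pick first = CAA
residue 6: Q codons sorted = CAA,CAG -> pick first = CAA
residue 7: N codons sorted = AAC,AAU -> pick first = AAC
residue 8: C codons sorted = UGC,UGU -> pick first = UGC
residue 9: H codons sorted = CAC,CAU -> pick first = CAC
terminator: stop codons sorted = UAA,UAG,UGA -> pick first = UAA

Answer: mRNA: AUGAGCUGGAGCCAACAAAACUGCCACUAA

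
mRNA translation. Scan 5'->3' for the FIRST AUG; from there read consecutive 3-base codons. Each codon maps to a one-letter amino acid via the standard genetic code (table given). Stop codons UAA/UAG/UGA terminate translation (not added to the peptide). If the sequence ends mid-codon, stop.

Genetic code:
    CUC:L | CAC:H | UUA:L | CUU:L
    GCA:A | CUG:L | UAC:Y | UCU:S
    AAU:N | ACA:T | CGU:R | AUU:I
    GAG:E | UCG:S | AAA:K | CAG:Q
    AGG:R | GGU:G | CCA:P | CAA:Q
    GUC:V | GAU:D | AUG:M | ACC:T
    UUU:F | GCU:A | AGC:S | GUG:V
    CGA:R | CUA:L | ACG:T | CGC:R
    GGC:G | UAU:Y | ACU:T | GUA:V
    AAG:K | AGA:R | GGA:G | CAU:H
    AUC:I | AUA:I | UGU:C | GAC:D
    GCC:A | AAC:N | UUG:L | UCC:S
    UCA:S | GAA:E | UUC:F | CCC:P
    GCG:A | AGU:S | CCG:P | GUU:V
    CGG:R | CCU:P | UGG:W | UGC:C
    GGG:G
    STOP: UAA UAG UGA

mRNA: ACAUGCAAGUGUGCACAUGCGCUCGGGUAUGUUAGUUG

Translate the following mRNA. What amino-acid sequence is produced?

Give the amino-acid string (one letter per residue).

Answer: MQVCTCARVC

Derivation:
start AUG at pos 2
pos 2: AUG -> M; peptide=M
pos 5: CAA -> Q; peptide=MQ
pos 8: GUG -> V; peptide=MQV
pos 11: UGC -> C; peptide=MQVC
pos 14: ACA -> T; peptide=MQVCT
pos 17: UGC -> C; peptide=MQVCTC
pos 20: GCU -> A; peptide=MQVCTCA
pos 23: CGG -> R; peptide=MQVCTCAR
pos 26: GUA -> V; peptide=MQVCTCARV
pos 29: UGU -> C; peptide=MQVCTCARVC
pos 32: UAG -> STOP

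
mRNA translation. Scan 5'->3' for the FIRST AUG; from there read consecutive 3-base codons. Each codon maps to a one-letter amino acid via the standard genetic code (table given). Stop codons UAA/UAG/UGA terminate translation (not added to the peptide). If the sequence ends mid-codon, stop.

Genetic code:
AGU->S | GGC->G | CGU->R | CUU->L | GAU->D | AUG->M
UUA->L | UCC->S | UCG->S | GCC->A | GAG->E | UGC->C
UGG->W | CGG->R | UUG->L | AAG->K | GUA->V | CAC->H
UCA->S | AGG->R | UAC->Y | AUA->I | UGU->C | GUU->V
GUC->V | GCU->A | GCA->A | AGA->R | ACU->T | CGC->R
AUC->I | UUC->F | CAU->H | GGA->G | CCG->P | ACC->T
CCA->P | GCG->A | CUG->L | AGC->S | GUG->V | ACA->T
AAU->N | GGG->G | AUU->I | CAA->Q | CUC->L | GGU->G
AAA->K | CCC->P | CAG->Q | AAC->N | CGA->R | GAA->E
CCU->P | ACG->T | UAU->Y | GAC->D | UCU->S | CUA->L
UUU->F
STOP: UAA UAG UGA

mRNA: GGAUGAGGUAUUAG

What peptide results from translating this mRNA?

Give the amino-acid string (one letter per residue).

start AUG at pos 2
pos 2: AUG -> M; peptide=M
pos 5: AGG -> R; peptide=MR
pos 8: UAU -> Y; peptide=MRY
pos 11: UAG -> STOP

Answer: MRY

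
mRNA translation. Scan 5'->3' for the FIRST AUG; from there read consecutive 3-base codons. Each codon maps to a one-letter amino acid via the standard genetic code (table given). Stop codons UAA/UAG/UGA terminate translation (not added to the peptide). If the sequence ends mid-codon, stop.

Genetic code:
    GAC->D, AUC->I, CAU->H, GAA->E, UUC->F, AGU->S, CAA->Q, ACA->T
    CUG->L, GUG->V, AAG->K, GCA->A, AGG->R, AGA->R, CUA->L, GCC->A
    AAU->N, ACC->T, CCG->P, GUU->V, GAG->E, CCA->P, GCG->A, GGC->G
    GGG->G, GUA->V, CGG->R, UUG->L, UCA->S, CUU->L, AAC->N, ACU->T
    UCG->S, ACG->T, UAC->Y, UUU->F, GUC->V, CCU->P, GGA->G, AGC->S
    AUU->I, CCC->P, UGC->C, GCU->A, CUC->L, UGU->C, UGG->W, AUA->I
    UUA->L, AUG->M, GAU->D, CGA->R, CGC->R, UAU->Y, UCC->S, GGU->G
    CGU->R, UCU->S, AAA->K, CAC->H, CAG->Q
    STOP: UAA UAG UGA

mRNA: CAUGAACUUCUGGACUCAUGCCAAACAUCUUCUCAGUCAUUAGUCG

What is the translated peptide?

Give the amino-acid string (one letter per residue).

start AUG at pos 1
pos 1: AUG -> M; peptide=M
pos 4: AAC -> N; peptide=MN
pos 7: UUC -> F; peptide=MNF
pos 10: UGG -> W; peptide=MNFW
pos 13: ACU -> T; peptide=MNFWT
pos 16: CAU -> H; peptide=MNFWTH
pos 19: GCC -> A; peptide=MNFWTHA
pos 22: AAA -> K; peptide=MNFWTHAK
pos 25: CAU -> H; peptide=MNFWTHAKH
pos 28: CUU -> L; peptide=MNFWTHAKHL
pos 31: CUC -> L; peptide=MNFWTHAKHLL
pos 34: AGU -> S; peptide=MNFWTHAKHLLS
pos 37: CAU -> H; peptide=MNFWTHAKHLLSH
pos 40: UAG -> STOP

Answer: MNFWTHAKHLLSH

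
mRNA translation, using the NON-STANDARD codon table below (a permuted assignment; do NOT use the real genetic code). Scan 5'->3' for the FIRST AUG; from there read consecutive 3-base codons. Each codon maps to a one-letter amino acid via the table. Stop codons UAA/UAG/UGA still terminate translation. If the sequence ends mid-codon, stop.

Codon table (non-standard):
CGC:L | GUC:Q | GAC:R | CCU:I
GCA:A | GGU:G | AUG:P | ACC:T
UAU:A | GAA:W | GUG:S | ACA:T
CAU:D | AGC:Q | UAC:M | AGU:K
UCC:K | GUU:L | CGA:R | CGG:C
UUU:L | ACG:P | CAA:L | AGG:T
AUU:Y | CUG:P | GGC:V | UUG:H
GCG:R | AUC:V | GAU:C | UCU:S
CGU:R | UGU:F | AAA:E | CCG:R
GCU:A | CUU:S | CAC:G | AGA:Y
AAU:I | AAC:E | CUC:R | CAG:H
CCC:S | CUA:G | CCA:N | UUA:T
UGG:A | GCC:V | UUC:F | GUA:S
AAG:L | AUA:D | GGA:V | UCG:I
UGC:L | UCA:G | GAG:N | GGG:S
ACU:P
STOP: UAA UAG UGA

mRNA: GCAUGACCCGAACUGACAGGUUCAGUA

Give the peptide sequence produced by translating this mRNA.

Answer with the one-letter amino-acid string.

start AUG at pos 2
pos 2: AUG -> P; peptide=P
pos 5: ACC -> T; peptide=PT
pos 8: CGA -> R; peptide=PTR
pos 11: ACU -> P; peptide=PTRP
pos 14: GAC -> R; peptide=PTRPR
pos 17: AGG -> T; peptide=PTRPRT
pos 20: UUC -> F; peptide=PTRPRTF
pos 23: AGU -> K; peptide=PTRPRTFK
pos 26: only 1 nt remain (<3), stop (end of mRNA)

Answer: PTRPRTFK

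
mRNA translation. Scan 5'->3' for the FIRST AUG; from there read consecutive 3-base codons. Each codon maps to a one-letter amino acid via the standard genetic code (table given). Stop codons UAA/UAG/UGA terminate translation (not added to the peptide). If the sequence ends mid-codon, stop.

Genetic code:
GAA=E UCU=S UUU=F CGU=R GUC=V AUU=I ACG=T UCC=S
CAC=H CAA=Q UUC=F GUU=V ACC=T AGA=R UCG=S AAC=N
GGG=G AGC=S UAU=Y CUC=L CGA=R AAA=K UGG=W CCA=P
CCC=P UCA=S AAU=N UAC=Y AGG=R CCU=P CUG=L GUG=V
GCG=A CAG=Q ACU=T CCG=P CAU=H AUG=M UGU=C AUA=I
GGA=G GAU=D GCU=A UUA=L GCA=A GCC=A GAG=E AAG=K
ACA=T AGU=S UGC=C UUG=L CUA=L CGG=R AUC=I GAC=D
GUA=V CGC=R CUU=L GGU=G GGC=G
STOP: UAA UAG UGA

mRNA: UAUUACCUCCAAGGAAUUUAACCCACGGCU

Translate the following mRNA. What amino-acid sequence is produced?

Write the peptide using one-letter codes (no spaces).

no AUG start codon found

Answer: (empty: no AUG start codon)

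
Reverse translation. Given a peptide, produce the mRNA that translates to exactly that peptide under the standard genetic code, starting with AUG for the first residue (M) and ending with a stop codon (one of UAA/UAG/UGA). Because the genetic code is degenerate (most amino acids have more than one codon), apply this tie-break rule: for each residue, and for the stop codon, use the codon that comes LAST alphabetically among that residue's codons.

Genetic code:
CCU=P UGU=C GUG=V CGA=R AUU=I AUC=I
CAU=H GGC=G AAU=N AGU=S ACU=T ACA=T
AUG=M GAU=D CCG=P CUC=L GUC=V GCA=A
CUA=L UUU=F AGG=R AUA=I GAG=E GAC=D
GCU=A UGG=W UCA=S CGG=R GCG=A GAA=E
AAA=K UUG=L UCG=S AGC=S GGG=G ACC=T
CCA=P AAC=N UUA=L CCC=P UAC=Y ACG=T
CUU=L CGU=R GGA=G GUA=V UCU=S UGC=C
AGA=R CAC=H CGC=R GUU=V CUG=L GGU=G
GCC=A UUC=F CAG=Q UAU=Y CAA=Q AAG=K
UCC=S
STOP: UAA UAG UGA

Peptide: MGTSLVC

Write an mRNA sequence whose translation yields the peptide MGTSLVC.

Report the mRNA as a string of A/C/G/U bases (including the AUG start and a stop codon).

residue 1: M -> AUG (start codon)
residue 2: G codons sorted = GGA,GGC,GGG,GGU -> pick last = GGU
residue 3: T codons sorted = ACA,ACC,ACG,ACU -> pick last = ACU
residue 4: S codons sorted = AGC,AGU,UCA,UCC,UCG,UCU -> pick last = UCU
residue 5: L codons sorted = CUA,CUC,CUG,CUU,UUA,UUG -> pick last = UUG
residue 6: V codons sorted = GUA,GUC,GUG,GUU -> pick last = GUU
residue 7: C codons sorted = UGC,UGU -> pick last = UGU
terminator: stop codons sorted = UAA,UAG,UGA -> pick last = UGA

Answer: mRNA: AUGGGUACUUCUUUGGUUUGUUGA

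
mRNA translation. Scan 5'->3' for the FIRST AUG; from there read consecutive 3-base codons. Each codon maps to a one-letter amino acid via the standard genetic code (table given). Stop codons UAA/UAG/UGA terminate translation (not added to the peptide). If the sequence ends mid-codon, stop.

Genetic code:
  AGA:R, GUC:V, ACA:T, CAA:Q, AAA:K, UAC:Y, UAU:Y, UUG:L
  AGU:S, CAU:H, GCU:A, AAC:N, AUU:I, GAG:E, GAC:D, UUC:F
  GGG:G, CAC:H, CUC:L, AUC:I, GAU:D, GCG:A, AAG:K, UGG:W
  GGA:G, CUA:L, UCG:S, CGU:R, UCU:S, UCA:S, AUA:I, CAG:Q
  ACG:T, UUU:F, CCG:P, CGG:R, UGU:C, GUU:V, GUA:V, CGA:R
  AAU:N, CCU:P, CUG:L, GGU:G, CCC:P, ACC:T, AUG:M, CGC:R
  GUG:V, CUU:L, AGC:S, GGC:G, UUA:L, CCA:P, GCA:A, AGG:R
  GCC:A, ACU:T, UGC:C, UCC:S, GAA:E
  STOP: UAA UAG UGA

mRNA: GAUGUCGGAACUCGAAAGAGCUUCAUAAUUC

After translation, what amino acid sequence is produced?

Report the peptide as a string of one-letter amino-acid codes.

Answer: MSELERAS

Derivation:
start AUG at pos 1
pos 1: AUG -> M; peptide=M
pos 4: UCG -> S; peptide=MS
pos 7: GAA -> E; peptide=MSE
pos 10: CUC -> L; peptide=MSEL
pos 13: GAA -> E; peptide=MSELE
pos 16: AGA -> R; peptide=MSELER
pos 19: GCU -> A; peptide=MSELERA
pos 22: UCA -> S; peptide=MSELERAS
pos 25: UAA -> STOP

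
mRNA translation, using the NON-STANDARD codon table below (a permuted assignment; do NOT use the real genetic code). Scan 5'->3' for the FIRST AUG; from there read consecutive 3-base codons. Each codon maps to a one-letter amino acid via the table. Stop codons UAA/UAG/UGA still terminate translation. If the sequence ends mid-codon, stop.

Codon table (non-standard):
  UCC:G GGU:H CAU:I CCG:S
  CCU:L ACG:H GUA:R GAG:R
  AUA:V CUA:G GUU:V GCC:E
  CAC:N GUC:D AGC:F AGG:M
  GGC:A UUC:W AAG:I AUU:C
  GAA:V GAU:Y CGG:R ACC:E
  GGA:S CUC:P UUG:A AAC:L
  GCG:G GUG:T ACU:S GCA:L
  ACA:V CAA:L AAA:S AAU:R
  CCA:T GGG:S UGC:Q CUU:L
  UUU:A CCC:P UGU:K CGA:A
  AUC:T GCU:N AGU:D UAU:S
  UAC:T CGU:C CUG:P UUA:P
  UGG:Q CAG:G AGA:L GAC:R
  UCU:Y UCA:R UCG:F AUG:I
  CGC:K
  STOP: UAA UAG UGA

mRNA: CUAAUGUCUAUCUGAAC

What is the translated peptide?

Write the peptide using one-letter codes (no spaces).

start AUG at pos 3
pos 3: AUG -> I; peptide=I
pos 6: UCU -> Y; peptide=IY
pos 9: AUC -> T; peptide=IYT
pos 12: UGA -> STOP

Answer: IYT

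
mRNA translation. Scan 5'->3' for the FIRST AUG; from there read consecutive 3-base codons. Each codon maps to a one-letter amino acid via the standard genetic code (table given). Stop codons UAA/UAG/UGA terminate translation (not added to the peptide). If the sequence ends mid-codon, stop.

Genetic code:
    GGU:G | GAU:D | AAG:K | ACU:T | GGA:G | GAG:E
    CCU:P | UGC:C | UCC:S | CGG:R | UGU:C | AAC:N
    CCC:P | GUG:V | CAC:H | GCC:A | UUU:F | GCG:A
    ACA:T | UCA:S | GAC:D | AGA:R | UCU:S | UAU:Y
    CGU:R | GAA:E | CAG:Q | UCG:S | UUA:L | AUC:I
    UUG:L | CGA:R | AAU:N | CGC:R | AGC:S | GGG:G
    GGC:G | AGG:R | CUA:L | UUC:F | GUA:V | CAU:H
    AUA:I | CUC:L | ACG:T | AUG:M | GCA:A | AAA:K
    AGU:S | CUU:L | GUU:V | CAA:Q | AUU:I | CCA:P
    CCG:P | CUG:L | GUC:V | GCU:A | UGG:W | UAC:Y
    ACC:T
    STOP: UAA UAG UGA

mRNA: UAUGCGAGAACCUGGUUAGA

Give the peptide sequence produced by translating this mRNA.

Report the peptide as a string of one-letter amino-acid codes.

start AUG at pos 1
pos 1: AUG -> M; peptide=M
pos 4: CGA -> R; peptide=MR
pos 7: GAA -> E; peptide=MRE
pos 10: CCU -> P; peptide=MREP
pos 13: GGU -> G; peptide=MREPG
pos 16: UAG -> STOP

Answer: MREPG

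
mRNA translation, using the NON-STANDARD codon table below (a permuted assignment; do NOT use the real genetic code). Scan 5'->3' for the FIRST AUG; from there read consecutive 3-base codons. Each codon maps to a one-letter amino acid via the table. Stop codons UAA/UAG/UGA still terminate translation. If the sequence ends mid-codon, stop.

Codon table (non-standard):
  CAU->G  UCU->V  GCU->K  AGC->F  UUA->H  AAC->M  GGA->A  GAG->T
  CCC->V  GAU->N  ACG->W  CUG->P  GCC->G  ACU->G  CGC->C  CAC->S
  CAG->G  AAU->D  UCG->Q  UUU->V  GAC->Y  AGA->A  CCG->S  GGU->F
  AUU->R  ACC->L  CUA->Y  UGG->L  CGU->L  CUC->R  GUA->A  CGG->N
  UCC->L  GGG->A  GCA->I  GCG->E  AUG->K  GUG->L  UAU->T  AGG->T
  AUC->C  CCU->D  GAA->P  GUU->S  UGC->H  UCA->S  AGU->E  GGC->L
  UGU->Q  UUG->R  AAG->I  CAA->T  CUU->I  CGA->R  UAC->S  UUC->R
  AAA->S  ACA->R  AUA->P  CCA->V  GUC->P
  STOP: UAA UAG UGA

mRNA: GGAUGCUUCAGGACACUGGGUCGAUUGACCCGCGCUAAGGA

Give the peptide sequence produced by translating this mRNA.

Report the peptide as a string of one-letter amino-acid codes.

Answer: KIGYGAQRYSC

Derivation:
start AUG at pos 2
pos 2: AUG -> K; peptide=K
pos 5: CUU -> I; peptide=KI
pos 8: CAG -> G; peptide=KIG
pos 11: GAC -> Y; peptide=KIGY
pos 14: ACU -> G; peptide=KIGYG
pos 17: GGG -> A; peptide=KIGYGA
pos 20: UCG -> Q; peptide=KIGYGAQ
pos 23: AUU -> R; peptide=KIGYGAQR
pos 26: GAC -> Y; peptide=KIGYGAQRY
pos 29: CCG -> S; peptide=KIGYGAQRYS
pos 32: CGC -> C; peptide=KIGYGAQRYSC
pos 35: UAA -> STOP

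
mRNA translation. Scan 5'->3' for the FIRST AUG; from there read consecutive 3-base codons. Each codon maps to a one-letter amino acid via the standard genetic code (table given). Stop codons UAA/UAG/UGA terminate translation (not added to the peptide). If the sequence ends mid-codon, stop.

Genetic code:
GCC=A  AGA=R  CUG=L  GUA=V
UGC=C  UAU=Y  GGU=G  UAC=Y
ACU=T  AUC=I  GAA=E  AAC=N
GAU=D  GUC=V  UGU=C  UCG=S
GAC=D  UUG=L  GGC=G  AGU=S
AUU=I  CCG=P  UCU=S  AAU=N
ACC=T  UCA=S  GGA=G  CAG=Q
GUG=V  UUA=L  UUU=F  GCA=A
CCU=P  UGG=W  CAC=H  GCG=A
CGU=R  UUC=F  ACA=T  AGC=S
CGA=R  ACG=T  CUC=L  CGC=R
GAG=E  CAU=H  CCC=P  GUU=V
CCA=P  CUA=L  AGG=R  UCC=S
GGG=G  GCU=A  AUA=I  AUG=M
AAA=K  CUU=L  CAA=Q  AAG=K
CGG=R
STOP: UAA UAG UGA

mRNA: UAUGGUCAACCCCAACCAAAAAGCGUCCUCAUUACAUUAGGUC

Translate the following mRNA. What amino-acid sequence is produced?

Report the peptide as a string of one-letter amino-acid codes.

start AUG at pos 1
pos 1: AUG -> M; peptide=M
pos 4: GUC -> V; peptide=MV
pos 7: AAC -> N; peptide=MVN
pos 10: CCC -> P; peptide=MVNP
pos 13: AAC -> N; peptide=MVNPN
pos 16: CAA -> Q; peptide=MVNPNQ
pos 19: AAA -> K; peptide=MVNPNQK
pos 22: GCG -> A; peptide=MVNPNQKA
pos 25: UCC -> S; peptide=MVNPNQKAS
pos 28: UCA -> S; peptide=MVNPNQKASS
pos 31: UUA -> L; peptide=MVNPNQKASSL
pos 34: CAU -> H; peptide=MVNPNQKASSLH
pos 37: UAG -> STOP

Answer: MVNPNQKASSLH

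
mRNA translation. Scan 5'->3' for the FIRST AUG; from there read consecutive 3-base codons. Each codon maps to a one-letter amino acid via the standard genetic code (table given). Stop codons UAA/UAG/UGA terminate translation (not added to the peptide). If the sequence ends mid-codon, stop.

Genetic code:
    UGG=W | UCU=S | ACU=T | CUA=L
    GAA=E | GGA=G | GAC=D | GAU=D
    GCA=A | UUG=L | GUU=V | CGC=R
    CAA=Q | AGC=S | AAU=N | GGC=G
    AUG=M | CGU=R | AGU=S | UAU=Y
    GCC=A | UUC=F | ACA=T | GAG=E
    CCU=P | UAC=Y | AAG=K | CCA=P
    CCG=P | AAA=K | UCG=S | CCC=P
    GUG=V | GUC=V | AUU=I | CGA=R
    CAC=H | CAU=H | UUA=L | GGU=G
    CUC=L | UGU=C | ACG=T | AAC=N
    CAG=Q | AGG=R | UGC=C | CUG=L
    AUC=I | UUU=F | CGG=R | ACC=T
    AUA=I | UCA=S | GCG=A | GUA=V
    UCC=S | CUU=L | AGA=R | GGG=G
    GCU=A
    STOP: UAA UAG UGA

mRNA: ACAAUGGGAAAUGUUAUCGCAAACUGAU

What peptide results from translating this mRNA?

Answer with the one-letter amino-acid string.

start AUG at pos 3
pos 3: AUG -> M; peptide=M
pos 6: GGA -> G; peptide=MG
pos 9: AAU -> N; peptide=MGN
pos 12: GUU -> V; peptide=MGNV
pos 15: AUC -> I; peptide=MGNVI
pos 18: GCA -> A; peptide=MGNVIA
pos 21: AAC -> N; peptide=MGNVIAN
pos 24: UGA -> STOP

Answer: MGNVIAN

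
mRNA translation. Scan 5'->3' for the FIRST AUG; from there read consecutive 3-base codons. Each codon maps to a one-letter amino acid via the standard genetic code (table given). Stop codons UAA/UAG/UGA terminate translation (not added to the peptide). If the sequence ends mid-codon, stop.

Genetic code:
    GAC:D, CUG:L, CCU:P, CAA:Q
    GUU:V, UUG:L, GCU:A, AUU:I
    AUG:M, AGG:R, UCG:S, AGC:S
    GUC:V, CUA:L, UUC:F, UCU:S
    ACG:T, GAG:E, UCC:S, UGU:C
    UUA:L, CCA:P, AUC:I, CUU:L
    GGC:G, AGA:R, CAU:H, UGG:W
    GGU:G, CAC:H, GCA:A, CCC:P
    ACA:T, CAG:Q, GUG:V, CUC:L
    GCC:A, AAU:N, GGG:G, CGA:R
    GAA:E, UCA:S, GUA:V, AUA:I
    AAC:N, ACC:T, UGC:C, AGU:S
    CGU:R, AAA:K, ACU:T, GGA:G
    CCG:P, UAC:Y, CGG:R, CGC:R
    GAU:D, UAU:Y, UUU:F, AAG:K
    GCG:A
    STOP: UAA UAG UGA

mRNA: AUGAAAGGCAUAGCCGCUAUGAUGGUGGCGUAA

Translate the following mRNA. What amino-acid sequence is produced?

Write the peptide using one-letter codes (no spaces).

Answer: MKGIAAMMVA

Derivation:
start AUG at pos 0
pos 0: AUG -> M; peptide=M
pos 3: AAA -> K; peptide=MK
pos 6: GGC -> G; peptide=MKG
pos 9: AUA -> I; peptide=MKGI
pos 12: GCC -> A; peptide=MKGIA
pos 15: GCU -> A; peptide=MKGIAA
pos 18: AUG -> M; peptide=MKGIAAM
pos 21: AUG -> M; peptide=MKGIAAMM
pos 24: GUG -> V; peptide=MKGIAAMMV
pos 27: GCG -> A; peptide=MKGIAAMMVA
pos 30: UAA -> STOP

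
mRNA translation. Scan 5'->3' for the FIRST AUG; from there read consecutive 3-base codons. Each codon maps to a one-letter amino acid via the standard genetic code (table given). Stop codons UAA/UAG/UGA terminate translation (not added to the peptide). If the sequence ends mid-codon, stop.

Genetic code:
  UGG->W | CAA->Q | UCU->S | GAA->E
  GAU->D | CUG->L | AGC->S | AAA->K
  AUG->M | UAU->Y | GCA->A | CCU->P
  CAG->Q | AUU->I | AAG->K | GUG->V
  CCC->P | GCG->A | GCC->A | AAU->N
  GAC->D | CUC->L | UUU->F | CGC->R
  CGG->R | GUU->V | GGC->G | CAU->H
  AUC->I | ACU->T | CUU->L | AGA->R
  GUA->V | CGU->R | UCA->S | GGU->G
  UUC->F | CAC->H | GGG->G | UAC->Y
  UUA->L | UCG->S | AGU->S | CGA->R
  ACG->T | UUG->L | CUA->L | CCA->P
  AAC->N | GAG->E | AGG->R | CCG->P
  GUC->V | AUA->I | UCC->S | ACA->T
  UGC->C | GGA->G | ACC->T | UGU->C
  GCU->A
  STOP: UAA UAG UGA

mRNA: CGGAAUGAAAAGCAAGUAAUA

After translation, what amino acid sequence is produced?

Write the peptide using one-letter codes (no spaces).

Answer: MKSK

Derivation:
start AUG at pos 4
pos 4: AUG -> M; peptide=M
pos 7: AAA -> K; peptide=MK
pos 10: AGC -> S; peptide=MKS
pos 13: AAG -> K; peptide=MKSK
pos 16: UAA -> STOP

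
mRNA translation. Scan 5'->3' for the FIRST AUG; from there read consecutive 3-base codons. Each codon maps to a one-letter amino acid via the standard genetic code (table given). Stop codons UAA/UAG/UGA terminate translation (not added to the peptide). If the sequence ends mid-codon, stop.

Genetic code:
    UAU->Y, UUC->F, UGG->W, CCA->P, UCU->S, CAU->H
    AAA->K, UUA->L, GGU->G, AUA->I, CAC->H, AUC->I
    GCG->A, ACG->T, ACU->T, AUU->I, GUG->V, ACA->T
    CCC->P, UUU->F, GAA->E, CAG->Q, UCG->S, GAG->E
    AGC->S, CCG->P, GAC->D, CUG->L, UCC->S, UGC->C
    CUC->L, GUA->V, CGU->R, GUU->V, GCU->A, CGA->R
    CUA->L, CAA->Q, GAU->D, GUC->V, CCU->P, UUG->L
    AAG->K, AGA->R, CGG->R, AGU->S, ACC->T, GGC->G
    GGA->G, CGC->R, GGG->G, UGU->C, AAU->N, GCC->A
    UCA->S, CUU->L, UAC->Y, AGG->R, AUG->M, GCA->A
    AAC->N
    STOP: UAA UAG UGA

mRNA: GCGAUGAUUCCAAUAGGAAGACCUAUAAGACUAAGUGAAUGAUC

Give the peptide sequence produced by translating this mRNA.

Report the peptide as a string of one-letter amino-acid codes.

Answer: MIPIGRPIRLSE

Derivation:
start AUG at pos 3
pos 3: AUG -> M; peptide=M
pos 6: AUU -> I; peptide=MI
pos 9: CCA -> P; peptide=MIP
pos 12: AUA -> I; peptide=MIPI
pos 15: GGA -> G; peptide=MIPIG
pos 18: AGA -> R; peptide=MIPIGR
pos 21: CCU -> P; peptide=MIPIGRP
pos 24: AUA -> I; peptide=MIPIGRPI
pos 27: AGA -> R; peptide=MIPIGRPIR
pos 30: CUA -> L; peptide=MIPIGRPIRL
pos 33: AGU -> S; peptide=MIPIGRPIRLS
pos 36: GAA -> E; peptide=MIPIGRPIRLSE
pos 39: UGA -> STOP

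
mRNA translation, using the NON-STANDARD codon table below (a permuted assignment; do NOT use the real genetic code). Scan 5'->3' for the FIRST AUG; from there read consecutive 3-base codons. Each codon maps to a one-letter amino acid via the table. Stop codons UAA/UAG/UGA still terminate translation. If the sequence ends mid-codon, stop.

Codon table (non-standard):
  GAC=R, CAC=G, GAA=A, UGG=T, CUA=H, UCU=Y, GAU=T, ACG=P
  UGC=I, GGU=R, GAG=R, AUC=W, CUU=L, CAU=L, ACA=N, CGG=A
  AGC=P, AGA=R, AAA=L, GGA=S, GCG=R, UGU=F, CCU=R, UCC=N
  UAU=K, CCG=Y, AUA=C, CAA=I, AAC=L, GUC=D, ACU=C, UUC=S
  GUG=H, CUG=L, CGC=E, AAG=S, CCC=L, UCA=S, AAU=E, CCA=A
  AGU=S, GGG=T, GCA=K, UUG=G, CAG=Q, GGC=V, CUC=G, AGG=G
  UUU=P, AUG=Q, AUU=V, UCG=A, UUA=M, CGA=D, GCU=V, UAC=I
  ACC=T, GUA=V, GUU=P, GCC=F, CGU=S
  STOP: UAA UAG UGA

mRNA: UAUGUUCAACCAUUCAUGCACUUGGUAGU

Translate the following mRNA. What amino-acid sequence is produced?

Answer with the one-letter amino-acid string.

start AUG at pos 1
pos 1: AUG -> Q; peptide=Q
pos 4: UUC -> S; peptide=QS
pos 7: AAC -> L; peptide=QSL
pos 10: CAU -> L; peptide=QSLL
pos 13: UCA -> S; peptide=QSLLS
pos 16: UGC -> I; peptide=QSLLSI
pos 19: ACU -> C; peptide=QSLLSIC
pos 22: UGG -> T; peptide=QSLLSICT
pos 25: UAG -> STOP

Answer: QSLLSICT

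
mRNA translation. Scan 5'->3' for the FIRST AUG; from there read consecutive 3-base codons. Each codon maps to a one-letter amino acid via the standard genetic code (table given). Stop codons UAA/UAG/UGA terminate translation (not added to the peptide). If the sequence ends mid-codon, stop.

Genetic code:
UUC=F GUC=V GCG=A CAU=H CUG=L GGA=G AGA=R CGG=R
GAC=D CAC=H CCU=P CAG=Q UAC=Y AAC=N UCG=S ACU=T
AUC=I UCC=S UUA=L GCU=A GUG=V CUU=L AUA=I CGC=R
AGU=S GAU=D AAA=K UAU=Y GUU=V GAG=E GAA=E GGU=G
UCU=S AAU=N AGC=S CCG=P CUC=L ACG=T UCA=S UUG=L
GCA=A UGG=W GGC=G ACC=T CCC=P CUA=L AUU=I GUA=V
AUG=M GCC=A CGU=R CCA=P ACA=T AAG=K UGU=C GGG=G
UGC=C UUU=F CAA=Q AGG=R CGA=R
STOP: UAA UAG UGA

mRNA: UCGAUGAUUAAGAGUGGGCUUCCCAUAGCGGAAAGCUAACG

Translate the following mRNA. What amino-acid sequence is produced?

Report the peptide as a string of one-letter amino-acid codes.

Answer: MIKSGLPIAES

Derivation:
start AUG at pos 3
pos 3: AUG -> M; peptide=M
pos 6: AUU -> I; peptide=MI
pos 9: AAG -> K; peptide=MIK
pos 12: AGU -> S; peptide=MIKS
pos 15: GGG -> G; peptide=MIKSG
pos 18: CUU -> L; peptide=MIKSGL
pos 21: CCC -> P; peptide=MIKSGLP
pos 24: AUA -> I; peptide=MIKSGLPI
pos 27: GCG -> A; peptide=MIKSGLPIA
pos 30: GAA -> E; peptide=MIKSGLPIAE
pos 33: AGC -> S; peptide=MIKSGLPIAES
pos 36: UAA -> STOP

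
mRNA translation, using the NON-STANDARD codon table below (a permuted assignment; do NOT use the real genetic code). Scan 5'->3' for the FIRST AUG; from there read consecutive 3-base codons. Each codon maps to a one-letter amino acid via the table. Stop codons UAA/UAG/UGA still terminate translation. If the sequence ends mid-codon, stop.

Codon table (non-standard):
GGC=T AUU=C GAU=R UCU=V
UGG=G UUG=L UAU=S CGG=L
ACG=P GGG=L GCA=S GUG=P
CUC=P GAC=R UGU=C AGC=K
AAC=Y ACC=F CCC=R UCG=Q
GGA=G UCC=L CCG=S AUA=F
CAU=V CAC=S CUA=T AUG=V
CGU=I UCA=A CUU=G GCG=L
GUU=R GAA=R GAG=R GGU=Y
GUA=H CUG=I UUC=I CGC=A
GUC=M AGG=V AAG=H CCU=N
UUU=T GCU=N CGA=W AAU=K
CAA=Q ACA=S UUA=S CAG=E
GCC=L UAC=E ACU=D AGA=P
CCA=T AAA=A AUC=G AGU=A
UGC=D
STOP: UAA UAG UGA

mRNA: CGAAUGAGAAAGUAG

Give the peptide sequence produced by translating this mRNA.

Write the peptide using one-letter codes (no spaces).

Answer: VPH

Derivation:
start AUG at pos 3
pos 3: AUG -> V; peptide=V
pos 6: AGA -> P; peptide=VP
pos 9: AAG -> H; peptide=VPH
pos 12: UAG -> STOP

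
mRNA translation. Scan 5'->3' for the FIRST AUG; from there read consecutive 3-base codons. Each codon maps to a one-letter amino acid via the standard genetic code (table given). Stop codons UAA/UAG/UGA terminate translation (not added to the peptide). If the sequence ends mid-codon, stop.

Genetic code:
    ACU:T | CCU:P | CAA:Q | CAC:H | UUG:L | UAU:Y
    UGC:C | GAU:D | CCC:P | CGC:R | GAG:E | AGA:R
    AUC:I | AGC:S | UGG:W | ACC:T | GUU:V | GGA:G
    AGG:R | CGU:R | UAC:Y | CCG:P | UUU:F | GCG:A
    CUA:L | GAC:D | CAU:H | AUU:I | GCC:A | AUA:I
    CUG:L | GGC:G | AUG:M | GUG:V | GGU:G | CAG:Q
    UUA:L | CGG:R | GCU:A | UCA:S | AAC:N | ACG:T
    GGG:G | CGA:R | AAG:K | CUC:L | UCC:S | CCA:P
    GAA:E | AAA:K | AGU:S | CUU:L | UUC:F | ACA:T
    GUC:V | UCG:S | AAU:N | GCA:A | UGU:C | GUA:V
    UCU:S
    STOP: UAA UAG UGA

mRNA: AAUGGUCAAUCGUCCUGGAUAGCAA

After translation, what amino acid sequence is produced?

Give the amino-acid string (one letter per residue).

Answer: MVNRPG

Derivation:
start AUG at pos 1
pos 1: AUG -> M; peptide=M
pos 4: GUC -> V; peptide=MV
pos 7: AAU -> N; peptide=MVN
pos 10: CGU -> R; peptide=MVNR
pos 13: CCU -> P; peptide=MVNRP
pos 16: GGA -> G; peptide=MVNRPG
pos 19: UAG -> STOP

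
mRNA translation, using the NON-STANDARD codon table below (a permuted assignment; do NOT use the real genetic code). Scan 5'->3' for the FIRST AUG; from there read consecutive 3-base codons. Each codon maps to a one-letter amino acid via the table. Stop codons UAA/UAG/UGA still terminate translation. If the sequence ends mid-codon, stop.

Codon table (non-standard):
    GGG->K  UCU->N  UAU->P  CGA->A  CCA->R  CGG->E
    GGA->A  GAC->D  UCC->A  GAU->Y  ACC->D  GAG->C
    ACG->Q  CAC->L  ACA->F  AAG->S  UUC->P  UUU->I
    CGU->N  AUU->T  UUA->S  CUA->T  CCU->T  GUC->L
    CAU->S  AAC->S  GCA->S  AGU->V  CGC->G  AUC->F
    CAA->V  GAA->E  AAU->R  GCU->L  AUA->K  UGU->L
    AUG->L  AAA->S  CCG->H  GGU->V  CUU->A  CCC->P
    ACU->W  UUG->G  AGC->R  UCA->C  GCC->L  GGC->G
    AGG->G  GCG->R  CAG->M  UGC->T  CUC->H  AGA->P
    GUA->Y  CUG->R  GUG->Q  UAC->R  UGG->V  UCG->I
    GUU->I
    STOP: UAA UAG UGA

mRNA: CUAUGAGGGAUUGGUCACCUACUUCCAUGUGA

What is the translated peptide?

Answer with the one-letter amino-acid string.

start AUG at pos 2
pos 2: AUG -> L; peptide=L
pos 5: AGG -> G; peptide=LG
pos 8: GAU -> Y; peptide=LGY
pos 11: UGG -> V; peptide=LGYV
pos 14: UCA -> C; peptide=LGYVC
pos 17: CCU -> T; peptide=LGYVCT
pos 20: ACU -> W; peptide=LGYVCTW
pos 23: UCC -> A; peptide=LGYVCTWA
pos 26: AUG -> L; peptide=LGYVCTWAL
pos 29: UGA -> STOP

Answer: LGYVCTWAL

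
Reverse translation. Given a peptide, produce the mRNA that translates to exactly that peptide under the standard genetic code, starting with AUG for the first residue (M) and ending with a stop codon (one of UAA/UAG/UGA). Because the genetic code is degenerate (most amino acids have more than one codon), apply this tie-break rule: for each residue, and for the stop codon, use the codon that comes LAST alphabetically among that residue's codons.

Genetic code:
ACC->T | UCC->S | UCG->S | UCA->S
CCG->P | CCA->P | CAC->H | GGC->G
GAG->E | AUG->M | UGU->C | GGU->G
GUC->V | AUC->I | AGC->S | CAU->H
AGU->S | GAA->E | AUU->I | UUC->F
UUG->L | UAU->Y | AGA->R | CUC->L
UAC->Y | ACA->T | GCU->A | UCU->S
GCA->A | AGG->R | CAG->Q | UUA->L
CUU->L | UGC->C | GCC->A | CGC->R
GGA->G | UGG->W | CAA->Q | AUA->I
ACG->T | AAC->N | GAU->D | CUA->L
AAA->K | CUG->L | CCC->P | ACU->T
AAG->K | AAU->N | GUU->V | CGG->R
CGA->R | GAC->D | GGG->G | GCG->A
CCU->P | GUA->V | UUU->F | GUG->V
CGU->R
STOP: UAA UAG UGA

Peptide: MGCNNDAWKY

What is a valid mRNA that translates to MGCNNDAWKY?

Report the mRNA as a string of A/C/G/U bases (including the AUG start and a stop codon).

residue 1: M -> AUG (start codon)
residue 2: G codons sorted = GGA,GGC,GGG,GGU -> pick last = GGU
residue 3: C codons sorted = UGC,UGU -> pick last = UGU
residue 4: N codons sorted = AAC,AAU -> pick last = AAU
residue 5: N codons sorted = AAC,AAU -> pick last = AAU
residue 6: D codons sorted = GAC,GAU -> pick last = GAU
residue 7: A codons sorted = GCA,GCC,GCG,GCU -> pick last = GCU
residue 8: W -> UGG (only codon)
residue 9: K codons sorted = AAA,AAG -> pick last = AAG
residue 10: Y codons sorted = UAC,UAU -> pick last = UAU
terminator: stop codons sorted = UAA,UAG,UGA -> pick last = UGA

Answer: mRNA: AUGGGUUGUAAUAAUGAUGCUUGGAAGUAUUGA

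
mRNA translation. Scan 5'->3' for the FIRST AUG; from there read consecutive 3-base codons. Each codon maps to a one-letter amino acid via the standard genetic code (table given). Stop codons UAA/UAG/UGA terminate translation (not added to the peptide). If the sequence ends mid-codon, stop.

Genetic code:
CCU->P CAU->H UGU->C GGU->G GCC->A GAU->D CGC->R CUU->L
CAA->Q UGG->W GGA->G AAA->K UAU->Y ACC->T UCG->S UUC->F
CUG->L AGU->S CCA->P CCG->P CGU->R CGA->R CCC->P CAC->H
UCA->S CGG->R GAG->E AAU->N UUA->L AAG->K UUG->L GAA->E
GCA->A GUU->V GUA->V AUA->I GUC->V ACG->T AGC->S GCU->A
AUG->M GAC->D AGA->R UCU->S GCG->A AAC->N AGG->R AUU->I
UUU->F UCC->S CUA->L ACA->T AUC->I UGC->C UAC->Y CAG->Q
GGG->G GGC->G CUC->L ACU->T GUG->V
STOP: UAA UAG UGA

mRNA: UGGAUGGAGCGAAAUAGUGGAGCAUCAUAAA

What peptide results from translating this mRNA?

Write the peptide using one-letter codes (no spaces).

Answer: MERNSGAS

Derivation:
start AUG at pos 3
pos 3: AUG -> M; peptide=M
pos 6: GAG -> E; peptide=ME
pos 9: CGA -> R; peptide=MER
pos 12: AAU -> N; peptide=MERN
pos 15: AGU -> S; peptide=MERNS
pos 18: GGA -> G; peptide=MERNSG
pos 21: GCA -> A; peptide=MERNSGA
pos 24: UCA -> S; peptide=MERNSGAS
pos 27: UAA -> STOP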